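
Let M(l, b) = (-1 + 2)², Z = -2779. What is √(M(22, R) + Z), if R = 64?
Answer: I*√2778 ≈ 52.707*I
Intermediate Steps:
M(l, b) = 1 (M(l, b) = 1² = 1)
√(M(22, R) + Z) = √(1 - 2779) = √(-2778) = I*√2778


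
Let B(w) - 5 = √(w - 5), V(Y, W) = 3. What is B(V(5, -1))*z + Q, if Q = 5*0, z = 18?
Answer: 90 + 18*I*√2 ≈ 90.0 + 25.456*I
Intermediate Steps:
Q = 0
B(w) = 5 + √(-5 + w) (B(w) = 5 + √(w - 5) = 5 + √(-5 + w))
B(V(5, -1))*z + Q = (5 + √(-5 + 3))*18 + 0 = (5 + √(-2))*18 + 0 = (5 + I*√2)*18 + 0 = (90 + 18*I*√2) + 0 = 90 + 18*I*√2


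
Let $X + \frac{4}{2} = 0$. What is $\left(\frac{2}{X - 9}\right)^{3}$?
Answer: $- \frac{8}{1331} \approx -0.0060105$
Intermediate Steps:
$X = -2$ ($X = -2 + 0 = -2$)
$\left(\frac{2}{X - 9}\right)^{3} = \left(\frac{2}{-2 - 9}\right)^{3} = \left(\frac{2}{-11}\right)^{3} = \left(2 \left(- \frac{1}{11}\right)\right)^{3} = \left(- \frac{2}{11}\right)^{3} = - \frac{8}{1331}$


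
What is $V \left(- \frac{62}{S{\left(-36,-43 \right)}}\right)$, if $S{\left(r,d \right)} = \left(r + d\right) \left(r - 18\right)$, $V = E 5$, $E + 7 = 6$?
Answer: $\frac{155}{2133} \approx 0.072668$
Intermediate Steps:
$E = -1$ ($E = -7 + 6 = -1$)
$V = -5$ ($V = \left(-1\right) 5 = -5$)
$S{\left(r,d \right)} = \left(-18 + r\right) \left(d + r\right)$ ($S{\left(r,d \right)} = \left(d + r\right) \left(-18 + r\right) = \left(-18 + r\right) \left(d + r\right)$)
$V \left(- \frac{62}{S{\left(-36,-43 \right)}}\right) = - 5 \left(- \frac{62}{\left(-36\right)^{2} - -774 - -648 - -1548}\right) = - 5 \left(- \frac{62}{1296 + 774 + 648 + 1548}\right) = - 5 \left(- \frac{62}{4266}\right) = - 5 \left(\left(-62\right) \frac{1}{4266}\right) = \left(-5\right) \left(- \frac{31}{2133}\right) = \frac{155}{2133}$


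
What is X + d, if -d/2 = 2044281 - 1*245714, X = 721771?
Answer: -2875363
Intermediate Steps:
d = -3597134 (d = -2*(2044281 - 1*245714) = -2*(2044281 - 245714) = -2*1798567 = -3597134)
X + d = 721771 - 3597134 = -2875363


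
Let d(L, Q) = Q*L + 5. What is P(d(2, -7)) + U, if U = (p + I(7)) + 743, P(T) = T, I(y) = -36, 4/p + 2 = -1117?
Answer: 781058/1119 ≈ 698.00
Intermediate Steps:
p = -4/1119 (p = 4/(-2 - 1117) = 4/(-1119) = 4*(-1/1119) = -4/1119 ≈ -0.0035746)
d(L, Q) = 5 + L*Q (d(L, Q) = L*Q + 5 = 5 + L*Q)
U = 791129/1119 (U = (-4/1119 - 36) + 743 = -40288/1119 + 743 = 791129/1119 ≈ 707.00)
P(d(2, -7)) + U = (5 + 2*(-7)) + 791129/1119 = (5 - 14) + 791129/1119 = -9 + 791129/1119 = 781058/1119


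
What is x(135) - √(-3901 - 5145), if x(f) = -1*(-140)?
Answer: 140 - I*√9046 ≈ 140.0 - 95.11*I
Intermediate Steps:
x(f) = 140
x(135) - √(-3901 - 5145) = 140 - √(-3901 - 5145) = 140 - √(-9046) = 140 - I*√9046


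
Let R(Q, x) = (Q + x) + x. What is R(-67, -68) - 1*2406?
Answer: -2609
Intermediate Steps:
R(Q, x) = Q + 2*x
R(-67, -68) - 1*2406 = (-67 + 2*(-68)) - 1*2406 = (-67 - 136) - 2406 = -203 - 2406 = -2609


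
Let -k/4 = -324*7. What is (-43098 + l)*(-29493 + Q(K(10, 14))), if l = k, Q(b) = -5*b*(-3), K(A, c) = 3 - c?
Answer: 1009143108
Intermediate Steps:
Q(b) = 15*b
k = 9072 (k = -(-1296)*7 = -4*(-2268) = 9072)
l = 9072
(-43098 + l)*(-29493 + Q(K(10, 14))) = (-43098 + 9072)*(-29493 + 15*(3 - 1*14)) = -34026*(-29493 + 15*(3 - 14)) = -34026*(-29493 + 15*(-11)) = -34026*(-29493 - 165) = -34026*(-29658) = 1009143108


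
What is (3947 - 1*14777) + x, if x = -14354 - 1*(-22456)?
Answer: -2728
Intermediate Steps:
x = 8102 (x = -14354 + 22456 = 8102)
(3947 - 1*14777) + x = (3947 - 1*14777) + 8102 = (3947 - 14777) + 8102 = -10830 + 8102 = -2728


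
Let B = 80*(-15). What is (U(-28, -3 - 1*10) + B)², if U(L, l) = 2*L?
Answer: 1577536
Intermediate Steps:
B = -1200
(U(-28, -3 - 1*10) + B)² = (2*(-28) - 1200)² = (-56 - 1200)² = (-1256)² = 1577536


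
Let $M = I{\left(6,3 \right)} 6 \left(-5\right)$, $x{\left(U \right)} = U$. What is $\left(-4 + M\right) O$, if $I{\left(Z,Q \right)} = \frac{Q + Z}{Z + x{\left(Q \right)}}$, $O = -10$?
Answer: $340$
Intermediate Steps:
$I{\left(Z,Q \right)} = 1$ ($I{\left(Z,Q \right)} = \frac{Q + Z}{Z + Q} = \frac{Q + Z}{Q + Z} = 1$)
$M = -30$ ($M = 1 \cdot 6 \left(-5\right) = 6 \left(-5\right) = -30$)
$\left(-4 + M\right) O = \left(-4 - 30\right) \left(-10\right) = \left(-34\right) \left(-10\right) = 340$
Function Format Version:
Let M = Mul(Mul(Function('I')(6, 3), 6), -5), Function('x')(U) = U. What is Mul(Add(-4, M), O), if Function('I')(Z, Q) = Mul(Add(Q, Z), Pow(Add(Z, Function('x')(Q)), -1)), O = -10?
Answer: 340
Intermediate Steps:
Function('I')(Z, Q) = 1 (Function('I')(Z, Q) = Mul(Add(Q, Z), Pow(Add(Z, Q), -1)) = Mul(Add(Q, Z), Pow(Add(Q, Z), -1)) = 1)
M = -30 (M = Mul(Mul(1, 6), -5) = Mul(6, -5) = -30)
Mul(Add(-4, M), O) = Mul(Add(-4, -30), -10) = Mul(-34, -10) = 340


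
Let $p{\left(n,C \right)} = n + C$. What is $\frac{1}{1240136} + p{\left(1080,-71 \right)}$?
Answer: $\frac{1251297225}{1240136} \approx 1009.0$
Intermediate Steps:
$p{\left(n,C \right)} = C + n$
$\frac{1}{1240136} + p{\left(1080,-71 \right)} = \frac{1}{1240136} + \left(-71 + 1080\right) = \frac{1}{1240136} + 1009 = \frac{1251297225}{1240136}$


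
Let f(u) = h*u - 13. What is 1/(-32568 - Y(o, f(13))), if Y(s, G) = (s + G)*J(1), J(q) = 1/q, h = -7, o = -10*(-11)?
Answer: -1/32574 ≈ -3.0699e-5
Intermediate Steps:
o = 110
f(u) = -13 - 7*u (f(u) = -7*u - 13 = -13 - 7*u)
Y(s, G) = G + s (Y(s, G) = (s + G)/1 = (G + s)*1 = G + s)
1/(-32568 - Y(o, f(13))) = 1/(-32568 - ((-13 - 7*13) + 110)) = 1/(-32568 - ((-13 - 91) + 110)) = 1/(-32568 - (-104 + 110)) = 1/(-32568 - 1*6) = 1/(-32568 - 6) = 1/(-32574) = -1/32574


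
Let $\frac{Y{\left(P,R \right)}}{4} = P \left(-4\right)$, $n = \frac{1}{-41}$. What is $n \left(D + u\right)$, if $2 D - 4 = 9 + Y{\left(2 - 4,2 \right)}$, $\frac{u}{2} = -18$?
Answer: $\frac{27}{82} \approx 0.32927$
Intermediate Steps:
$u = -36$ ($u = 2 \left(-18\right) = -36$)
$n = - \frac{1}{41} \approx -0.02439$
$Y{\left(P,R \right)} = - 16 P$ ($Y{\left(P,R \right)} = 4 P \left(-4\right) = 4 \left(- 4 P\right) = - 16 P$)
$D = \frac{45}{2}$ ($D = 2 + \frac{9 - 16 \left(2 - 4\right)}{2} = 2 + \frac{9 - -32}{2} = 2 + \frac{9 + 32}{2} = 2 + \frac{1}{2} \cdot 41 = 2 + \frac{41}{2} = \frac{45}{2} \approx 22.5$)
$n \left(D + u\right) = - \frac{\frac{45}{2} - 36}{41} = \left(- \frac{1}{41}\right) \left(- \frac{27}{2}\right) = \frac{27}{82}$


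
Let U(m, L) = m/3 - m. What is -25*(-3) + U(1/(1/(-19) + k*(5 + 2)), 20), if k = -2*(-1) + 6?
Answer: 239137/3189 ≈ 74.988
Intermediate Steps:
k = 8 (k = 2 + 6 = 8)
U(m, L) = -2*m/3 (U(m, L) = m*(⅓) - m = m/3 - m = -2*m/3)
-25*(-3) + U(1/(1/(-19) + k*(5 + 2)), 20) = -25*(-3) - 2/(3*(1/(-19) + 8*(5 + 2))) = 75 - 2/(3*(-1/19 + 8*7)) = 75 - 2/(3*(-1/19 + 56)) = 75 - 2/(3*1063/19) = 75 - ⅔*19/1063 = 75 - 38/3189 = 239137/3189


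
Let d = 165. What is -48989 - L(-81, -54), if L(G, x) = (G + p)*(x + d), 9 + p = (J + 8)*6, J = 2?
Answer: -45659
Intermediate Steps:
p = 51 (p = -9 + (2 + 8)*6 = -9 + 10*6 = -9 + 60 = 51)
L(G, x) = (51 + G)*(165 + x) (L(G, x) = (G + 51)*(x + 165) = (51 + G)*(165 + x))
-48989 - L(-81, -54) = -48989 - (8415 + 51*(-54) + 165*(-81) - 81*(-54)) = -48989 - (8415 - 2754 - 13365 + 4374) = -48989 - 1*(-3330) = -48989 + 3330 = -45659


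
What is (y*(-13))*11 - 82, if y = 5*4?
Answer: -2942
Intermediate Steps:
y = 20
(y*(-13))*11 - 82 = (20*(-13))*11 - 82 = -260*11 - 82 = -2860 - 82 = -2942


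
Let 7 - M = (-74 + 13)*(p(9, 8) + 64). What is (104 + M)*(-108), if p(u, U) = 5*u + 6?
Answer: -769608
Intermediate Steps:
p(u, U) = 6 + 5*u
M = 7022 (M = 7 - (-74 + 13)*((6 + 5*9) + 64) = 7 - (-61)*((6 + 45) + 64) = 7 - (-61)*(51 + 64) = 7 - (-61)*115 = 7 - 1*(-7015) = 7 + 7015 = 7022)
(104 + M)*(-108) = (104 + 7022)*(-108) = 7126*(-108) = -769608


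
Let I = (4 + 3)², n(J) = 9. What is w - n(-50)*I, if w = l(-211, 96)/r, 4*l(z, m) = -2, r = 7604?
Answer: -6706729/15208 ≈ -441.00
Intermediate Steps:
I = 49 (I = 7² = 49)
l(z, m) = -½ (l(z, m) = (¼)*(-2) = -½)
w = -1/15208 (w = -½/7604 = -½*1/7604 = -1/15208 ≈ -6.5755e-5)
w - n(-50)*I = -1/15208 - 9*49 = -1/15208 - 1*441 = -1/15208 - 441 = -6706729/15208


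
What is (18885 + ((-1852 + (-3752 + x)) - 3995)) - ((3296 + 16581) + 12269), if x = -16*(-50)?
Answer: -22060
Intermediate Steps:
x = 800
(18885 + ((-1852 + (-3752 + x)) - 3995)) - ((3296 + 16581) + 12269) = (18885 + ((-1852 + (-3752 + 800)) - 3995)) - ((3296 + 16581) + 12269) = (18885 + ((-1852 - 2952) - 3995)) - (19877 + 12269) = (18885 + (-4804 - 3995)) - 1*32146 = (18885 - 8799) - 32146 = 10086 - 32146 = -22060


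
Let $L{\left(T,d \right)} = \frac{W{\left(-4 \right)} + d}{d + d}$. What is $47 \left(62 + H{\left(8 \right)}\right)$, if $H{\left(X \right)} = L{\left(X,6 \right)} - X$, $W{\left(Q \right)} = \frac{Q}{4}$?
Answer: $\frac{30691}{12} \approx 2557.6$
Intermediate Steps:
$W{\left(Q \right)} = \frac{Q}{4}$ ($W{\left(Q \right)} = Q \frac{1}{4} = \frac{Q}{4}$)
$L{\left(T,d \right)} = \frac{-1 + d}{2 d}$ ($L{\left(T,d \right)} = \frac{\frac{1}{4} \left(-4\right) + d}{d + d} = \frac{-1 + d}{2 d}$)
$H{\left(X \right)} = \frac{5}{12} - X$ ($H{\left(X \right)} = \frac{-1 + 6}{2 \cdot 6} - X = \frac{1}{2} \cdot \frac{1}{6} \cdot 5 - X = \frac{5}{12} - X$)
$47 \left(62 + H{\left(8 \right)}\right) = 47 \left(62 + \left(\frac{5}{12} - 8\right)\right) = 47 \left(62 - \frac{91}{12}\right) = 47 \cdot \frac{653}{12} = \frac{30691}{12}$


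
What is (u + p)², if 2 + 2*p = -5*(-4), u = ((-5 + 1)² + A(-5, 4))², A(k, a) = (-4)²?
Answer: 1067089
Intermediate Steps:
A(k, a) = 16
u = 1024 (u = ((-5 + 1)² + 16)² = ((-4)² + 16)² = (16 + 16)² = 32² = 1024)
p = 9 (p = -1 + (-5*(-4))/2 = -1 + (½)*20 = -1 + 10 = 9)
(u + p)² = (1024 + 9)² = 1033² = 1067089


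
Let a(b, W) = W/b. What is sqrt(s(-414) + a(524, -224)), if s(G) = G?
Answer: I*sqrt(7111990)/131 ≈ 20.357*I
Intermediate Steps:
sqrt(s(-414) + a(524, -224)) = sqrt(-414 - 224/524) = sqrt(-414 - 224*1/524) = sqrt(-414 - 56/131) = sqrt(-54290/131) = I*sqrt(7111990)/131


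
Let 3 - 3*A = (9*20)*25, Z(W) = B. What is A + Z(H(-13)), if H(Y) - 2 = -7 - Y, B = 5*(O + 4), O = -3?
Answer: -1494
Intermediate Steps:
B = 5 (B = 5*(-3 + 4) = 5*1 = 5)
H(Y) = -5 - Y (H(Y) = 2 + (-7 - Y) = -5 - Y)
Z(W) = 5
A = -1499 (A = 1 - 9*20*25/3 = 1 - 60*25 = 1 - 1/3*4500 = 1 - 1500 = -1499)
A + Z(H(-13)) = -1499 + 5 = -1494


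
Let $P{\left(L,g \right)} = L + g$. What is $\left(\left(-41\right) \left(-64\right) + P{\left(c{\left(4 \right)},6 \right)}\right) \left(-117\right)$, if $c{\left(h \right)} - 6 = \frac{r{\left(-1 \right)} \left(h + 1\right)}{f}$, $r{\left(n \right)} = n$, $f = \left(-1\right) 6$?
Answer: $- \frac{617019}{2} \approx -3.0851 \cdot 10^{5}$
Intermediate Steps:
$f = -6$
$c{\left(h \right)} = \frac{37}{6} + \frac{h}{6}$ ($c{\left(h \right)} = 6 + \frac{\left(-1\right) \left(h + 1\right)}{-6} = 6 + - (1 + h) \left(- \frac{1}{6}\right) = 6 + \left(-1 - h\right) \left(- \frac{1}{6}\right) = 6 + \left(\frac{1}{6} + \frac{h}{6}\right) = \frac{37}{6} + \frac{h}{6}$)
$\left(\left(-41\right) \left(-64\right) + P{\left(c{\left(4 \right)},6 \right)}\right) \left(-117\right) = \left(\left(-41\right) \left(-64\right) + \left(\left(\frac{37}{6} + \frac{1}{6} \cdot 4\right) + 6\right)\right) \left(-117\right) = \left(2624 + \left(\left(\frac{37}{6} + \frac{2}{3}\right) + 6\right)\right) \left(-117\right) = \left(2624 + \left(\frac{41}{6} + 6\right)\right) \left(-117\right) = \left(2624 + \frac{77}{6}\right) \left(-117\right) = \frac{15821}{6} \left(-117\right) = - \frac{617019}{2}$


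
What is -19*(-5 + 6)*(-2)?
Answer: 38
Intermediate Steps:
-19*(-5 + 6)*(-2) = -19*(-2) = 38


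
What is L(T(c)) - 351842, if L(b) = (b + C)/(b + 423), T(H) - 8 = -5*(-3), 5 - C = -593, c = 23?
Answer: -156920911/446 ≈ -3.5184e+5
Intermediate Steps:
C = 598 (C = 5 - 1*(-593) = 5 + 593 = 598)
T(H) = 23 (T(H) = 8 - 5*(-3) = 8 + 15 = 23)
L(b) = (598 + b)/(423 + b) (L(b) = (b + 598)/(b + 423) = (598 + b)/(423 + b))
L(T(c)) - 351842 = (598 + 23)/(423 + 23) - 351842 = 621/446 - 351842 = -156920911/446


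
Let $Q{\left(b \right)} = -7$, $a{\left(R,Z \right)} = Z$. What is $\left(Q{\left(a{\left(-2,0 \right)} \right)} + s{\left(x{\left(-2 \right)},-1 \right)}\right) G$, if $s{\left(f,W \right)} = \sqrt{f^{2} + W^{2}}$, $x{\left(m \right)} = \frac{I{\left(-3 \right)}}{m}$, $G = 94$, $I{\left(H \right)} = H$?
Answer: $-658 + 47 \sqrt{13} \approx -488.54$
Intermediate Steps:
$x{\left(m \right)} = - \frac{3}{m}$
$s{\left(f,W \right)} = \sqrt{W^{2} + f^{2}}$
$\left(Q{\left(a{\left(-2,0 \right)} \right)} + s{\left(x{\left(-2 \right)},-1 \right)}\right) G = \left(-7 + \sqrt{\left(-1\right)^{2} + \left(- \frac{3}{-2}\right)^{2}}\right) 94 = \left(-7 + \sqrt{1 + \left(\left(-3\right) \left(- \frac{1}{2}\right)\right)^{2}}\right) 94 = \left(-7 + \sqrt{1 + \left(\frac{3}{2}\right)^{2}}\right) 94 = \left(-7 + \sqrt{1 + \frac{9}{4}}\right) 94 = \left(-7 + \sqrt{\frac{13}{4}}\right) 94 = \left(-7 + \frac{\sqrt{13}}{2}\right) 94 = -658 + 47 \sqrt{13}$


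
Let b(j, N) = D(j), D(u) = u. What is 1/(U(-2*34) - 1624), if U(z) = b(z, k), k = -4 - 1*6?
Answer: -1/1692 ≈ -0.00059102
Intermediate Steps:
k = -10 (k = -4 - 6 = -10)
b(j, N) = j
U(z) = z
1/(U(-2*34) - 1624) = 1/(-2*34 - 1624) = 1/(-68 - 1624) = 1/(-1692) = -1/1692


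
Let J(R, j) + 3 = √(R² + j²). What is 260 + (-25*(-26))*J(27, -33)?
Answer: -1690 + 1950*√202 ≈ 26025.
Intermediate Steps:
J(R, j) = -3 + √(R² + j²)
260 + (-25*(-26))*J(27, -33) = 260 + (-25*(-26))*(-3 + √(27² + (-33)²)) = 260 + 650*(-3 + √(729 + 1089)) = 260 + 650*(-3 + √1818) = 260 + 650*(-3 + 3*√202) = 260 + (-1950 + 1950*√202) = -1690 + 1950*√202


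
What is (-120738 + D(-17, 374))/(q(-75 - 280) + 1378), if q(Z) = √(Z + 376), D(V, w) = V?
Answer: -166400390/1898863 + 120755*√21/1898863 ≈ -87.340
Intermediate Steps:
q(Z) = √(376 + Z)
(-120738 + D(-17, 374))/(q(-75 - 280) + 1378) = (-120738 - 17)/(√(376 + (-75 - 280)) + 1378) = -120755/(√(376 - 355) + 1378) = -120755/(√21 + 1378) = -120755/(1378 + √21)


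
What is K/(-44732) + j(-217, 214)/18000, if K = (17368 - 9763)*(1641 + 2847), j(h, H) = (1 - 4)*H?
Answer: -25599626581/33549000 ≈ -763.05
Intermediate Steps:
j(h, H) = -3*H
K = 34131240 (K = 7605*4488 = 34131240)
K/(-44732) + j(-217, 214)/18000 = 34131240/(-44732) - 3*214/18000 = 34131240*(-1/44732) - 642*1/18000 = -8532810/11183 - 107/3000 = -25599626581/33549000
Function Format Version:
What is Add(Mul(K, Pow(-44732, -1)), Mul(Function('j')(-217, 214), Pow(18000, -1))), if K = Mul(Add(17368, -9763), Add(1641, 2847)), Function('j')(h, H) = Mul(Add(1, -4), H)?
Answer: Rational(-25599626581, 33549000) ≈ -763.05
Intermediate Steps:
Function('j')(h, H) = Mul(-3, H)
K = 34131240 (K = Mul(7605, 4488) = 34131240)
Add(Mul(K, Pow(-44732, -1)), Mul(Function('j')(-217, 214), Pow(18000, -1))) = Add(Mul(34131240, Pow(-44732, -1)), Mul(Mul(-3, 214), Pow(18000, -1))) = Add(Mul(34131240, Rational(-1, 44732)), Mul(-642, Rational(1, 18000))) = Add(Rational(-8532810, 11183), Rational(-107, 3000)) = Rational(-25599626581, 33549000)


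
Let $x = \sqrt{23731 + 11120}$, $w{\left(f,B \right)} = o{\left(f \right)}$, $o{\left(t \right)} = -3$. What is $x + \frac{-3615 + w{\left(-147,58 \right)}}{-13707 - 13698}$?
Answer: $\frac{134}{1015} + \sqrt{34851} \approx 186.82$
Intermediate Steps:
$w{\left(f,B \right)} = -3$
$x = \sqrt{34851} \approx 186.68$
$x + \frac{-3615 + w{\left(-147,58 \right)}}{-13707 - 13698} = \sqrt{34851} + \frac{-3615 - 3}{-13707 - 13698} = \sqrt{34851} - \frac{3618}{-27405} = \sqrt{34851} - - \frac{134}{1015} = \sqrt{34851} + \frac{134}{1015} = \frac{134}{1015} + \sqrt{34851}$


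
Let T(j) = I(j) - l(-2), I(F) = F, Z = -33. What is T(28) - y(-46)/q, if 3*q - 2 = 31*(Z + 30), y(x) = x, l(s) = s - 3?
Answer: 2865/91 ≈ 31.484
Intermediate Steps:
l(s) = -3 + s
T(j) = 5 + j (T(j) = j - (-3 - 2) = j - 1*(-5) = j + 5 = 5 + j)
q = -91/3 (q = 2/3 + (31*(-33 + 30))/3 = 2/3 + (31*(-3))/3 = 2/3 + (1/3)*(-93) = 2/3 - 31 = -91/3 ≈ -30.333)
T(28) - y(-46)/q = (5 + 28) - (-46)/(-91/3) = 33 - (-46)*(-3)/91 = 33 - 1*138/91 = 33 - 138/91 = 2865/91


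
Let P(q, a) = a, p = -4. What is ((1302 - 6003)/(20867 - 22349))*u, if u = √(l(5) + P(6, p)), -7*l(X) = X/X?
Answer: 1567*I*√203/3458 ≈ 6.4564*I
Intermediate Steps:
l(X) = -⅐ (l(X) = -X/(7*X) = -⅐*1 = -⅐)
u = I*√203/7 (u = √(-⅐ - 4) = √(-29/7) = I*√203/7 ≈ 2.0354*I)
((1302 - 6003)/(20867 - 22349))*u = ((1302 - 6003)/(20867 - 22349))*(I*√203/7) = (-4701/(-1482))*(I*√203/7) = (-4701*(-1/1482))*(I*√203/7) = 1567*(I*√203/7)/494 = 1567*I*√203/3458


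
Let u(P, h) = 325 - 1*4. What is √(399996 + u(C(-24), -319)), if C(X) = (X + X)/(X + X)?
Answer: √400317 ≈ 632.71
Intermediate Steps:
C(X) = 1 (C(X) = (2*X)/((2*X)) = (2*X)*(1/(2*X)) = 1)
u(P, h) = 321 (u(P, h) = 325 - 4 = 321)
√(399996 + u(C(-24), -319)) = √(399996 + 321) = √400317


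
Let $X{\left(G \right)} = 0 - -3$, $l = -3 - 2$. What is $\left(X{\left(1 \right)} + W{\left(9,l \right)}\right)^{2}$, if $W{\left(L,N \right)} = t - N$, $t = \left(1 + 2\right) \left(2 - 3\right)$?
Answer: $25$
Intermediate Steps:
$l = -5$
$t = -3$ ($t = 3 \left(-1\right) = -3$)
$W{\left(L,N \right)} = -3 - N$
$X{\left(G \right)} = 3$ ($X{\left(G \right)} = 0 + 3 = 3$)
$\left(X{\left(1 \right)} + W{\left(9,l \right)}\right)^{2} = \left(3 - -2\right)^{2} = \left(3 + \left(-3 + 5\right)\right)^{2} = \left(3 + 2\right)^{2} = 5^{2} = 25$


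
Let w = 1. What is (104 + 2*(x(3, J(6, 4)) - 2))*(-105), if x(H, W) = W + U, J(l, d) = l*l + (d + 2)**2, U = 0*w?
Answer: -25620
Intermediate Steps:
U = 0 (U = 0*1 = 0)
J(l, d) = l**2 + (2 + d)**2
x(H, W) = W (x(H, W) = W + 0 = W)
(104 + 2*(x(3, J(6, 4)) - 2))*(-105) = (104 + 2*((6**2 + (2 + 4)**2) - 2))*(-105) = (104 + 2*((36 + 6**2) - 2))*(-105) = (104 + 2*((36 + 36) - 2))*(-105) = (104 + 2*(72 - 2))*(-105) = (104 + 2*70)*(-105) = (104 + 140)*(-105) = 244*(-105) = -25620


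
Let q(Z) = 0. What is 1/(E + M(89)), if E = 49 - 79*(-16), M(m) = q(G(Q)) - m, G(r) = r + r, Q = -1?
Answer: 1/1224 ≈ 0.00081699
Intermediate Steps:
G(r) = 2*r
M(m) = -m (M(m) = 0 - m = -m)
E = 1313 (E = 49 + 1264 = 1313)
1/(E + M(89)) = 1/(1313 - 1*89) = 1/(1313 - 89) = 1/1224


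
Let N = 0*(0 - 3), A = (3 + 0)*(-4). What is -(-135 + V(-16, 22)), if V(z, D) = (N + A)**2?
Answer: -9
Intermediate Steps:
A = -12 (A = 3*(-4) = -12)
N = 0 (N = 0*(-3) = 0)
V(z, D) = 144 (V(z, D) = (0 - 12)**2 = (-12)**2 = 144)
-(-135 + V(-16, 22)) = -(-135 + 144) = -1*9 = -9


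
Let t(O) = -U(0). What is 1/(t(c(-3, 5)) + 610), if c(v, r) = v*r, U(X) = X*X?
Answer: 1/610 ≈ 0.0016393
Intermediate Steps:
U(X) = X**2
c(v, r) = r*v
t(O) = 0 (t(O) = -1*0**2 = -1*0 = 0)
1/(t(c(-3, 5)) + 610) = 1/(0 + 610) = 1/610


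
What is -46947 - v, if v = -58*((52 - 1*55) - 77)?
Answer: -51587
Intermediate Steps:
v = 4640 (v = -58*((52 - 55) - 77) = -58*(-3 - 77) = -58*(-80) = 4640)
-46947 - v = -46947 - 1*4640 = -46947 - 4640 = -51587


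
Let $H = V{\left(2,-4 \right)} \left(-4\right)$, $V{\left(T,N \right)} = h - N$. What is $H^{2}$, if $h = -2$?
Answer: $64$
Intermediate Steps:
$V{\left(T,N \right)} = -2 - N$
$H = -8$ ($H = \left(-2 - -4\right) \left(-4\right) = \left(-2 + 4\right) \left(-4\right) = 2 \left(-4\right) = -8$)
$H^{2} = \left(-8\right)^{2} = 64$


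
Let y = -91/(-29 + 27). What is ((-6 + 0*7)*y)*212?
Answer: -57876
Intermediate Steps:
y = 91/2 (y = -91/(-2) = -91*(-½) = 91/2 ≈ 45.500)
((-6 + 0*7)*y)*212 = ((-6 + 0*7)*(91/2))*212 = ((-6 + 0)*(91/2))*212 = -6*91/2*212 = -273*212 = -57876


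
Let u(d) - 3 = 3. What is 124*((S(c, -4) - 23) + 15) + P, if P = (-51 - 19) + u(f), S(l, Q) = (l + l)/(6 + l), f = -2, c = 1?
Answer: -7144/7 ≈ -1020.6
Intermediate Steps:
u(d) = 6 (u(d) = 3 + 3 = 6)
S(l, Q) = 2*l/(6 + l) (S(l, Q) = (2*l)/(6 + l) = 2*l/(6 + l))
P = -64 (P = (-51 - 19) + 6 = -70 + 6 = -64)
124*((S(c, -4) - 23) + 15) + P = 124*((2*1/(6 + 1) - 23) + 15) - 64 = 124*((2*1/7 - 23) + 15) - 64 = 124*((2*1*(⅐) - 23) + 15) - 64 = 124*((2/7 - 23) + 15) - 64 = 124*(-159/7 + 15) - 64 = 124*(-54/7) - 64 = -6696/7 - 64 = -7144/7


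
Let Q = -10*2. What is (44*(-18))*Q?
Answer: 15840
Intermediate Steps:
Q = -20
(44*(-18))*Q = (44*(-18))*(-20) = -792*(-20) = 15840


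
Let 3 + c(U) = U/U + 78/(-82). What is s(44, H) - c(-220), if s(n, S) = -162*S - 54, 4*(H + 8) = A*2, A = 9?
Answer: 21154/41 ≈ 515.95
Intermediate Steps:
H = -7/2 (H = -8 + (9*2)/4 = -8 + (1/4)*18 = -8 + 9/2 = -7/2 ≈ -3.5000)
s(n, S) = -54 - 162*S
c(U) = -121/41 (c(U) = -3 + (U/U + 78/(-82)) = -3 + (1 + 78*(-1/82)) = -3 + (1 - 39/41) = -3 + 2/41 = -121/41)
s(44, H) - c(-220) = (-54 - 162*(-7/2)) - 1*(-121/41) = (-54 + 567) + 121/41 = 513 + 121/41 = 21154/41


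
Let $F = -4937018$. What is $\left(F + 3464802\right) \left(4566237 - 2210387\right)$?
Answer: $-3468320063600$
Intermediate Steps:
$\left(F + 3464802\right) \left(4566237 - 2210387\right) = \left(-4937018 + 3464802\right) \left(4566237 - 2210387\right) = \left(-1472216\right) 2355850 = -3468320063600$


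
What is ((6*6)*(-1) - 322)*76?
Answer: -27208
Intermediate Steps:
((6*6)*(-1) - 322)*76 = (36*(-1) - 322)*76 = (-36 - 322)*76 = -358*76 = -27208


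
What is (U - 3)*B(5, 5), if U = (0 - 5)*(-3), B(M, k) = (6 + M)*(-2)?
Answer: -264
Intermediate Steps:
B(M, k) = -12 - 2*M
U = 15 (U = -5*(-3) = 15)
(U - 3)*B(5, 5) = (15 - 3)*(-12 - 2*5) = 12*(-12 - 10) = 12*(-22) = -264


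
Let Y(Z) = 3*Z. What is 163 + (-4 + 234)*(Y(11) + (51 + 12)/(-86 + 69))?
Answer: 117311/17 ≈ 6900.6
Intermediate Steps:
163 + (-4 + 234)*(Y(11) + (51 + 12)/(-86 + 69)) = 163 + (-4 + 234)*(3*11 + (51 + 12)/(-86 + 69)) = 163 + 230*(33 + 63/(-17)) = 163 + 230*(33 + 63*(-1/17)) = 163 + 230*(33 - 63/17) = 163 + 230*(498/17) = 163 + 114540/17 = 117311/17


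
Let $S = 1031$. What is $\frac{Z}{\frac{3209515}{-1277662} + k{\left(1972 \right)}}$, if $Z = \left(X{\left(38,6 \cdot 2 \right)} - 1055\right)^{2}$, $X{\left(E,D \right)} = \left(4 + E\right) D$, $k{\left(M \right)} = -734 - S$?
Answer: $- \frac{387899460862}{2258282945} \approx -171.77$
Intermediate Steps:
$k{\left(M \right)} = -1765$ ($k{\left(M \right)} = -734 - 1031 = -1765$)
$X{\left(E,D \right)} = D \left(4 + E\right)$
$Z = 303601$ ($Z = \left(6 \cdot 2 \left(4 + 38\right) - 1055\right)^{2} = \left(12 \cdot 42 - 1055\right)^{2} = \left(504 - 1055\right)^{2} = \left(-551\right)^{2} = 303601$)
$\frac{Z}{\frac{3209515}{-1277662} + k{\left(1972 \right)}} = \frac{303601}{\frac{3209515}{-1277662} - 1765} = \frac{303601}{3209515 \left(- \frac{1}{1277662}\right) - 1765} = \frac{303601}{- \frac{3209515}{1277662} - 1765} = \frac{303601}{- \frac{2258282945}{1277662}} = 303601 \left(- \frac{1277662}{2258282945}\right) = - \frac{387899460862}{2258282945}$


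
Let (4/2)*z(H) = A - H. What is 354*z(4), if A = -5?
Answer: -1593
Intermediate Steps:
z(H) = -5/2 - H/2 (z(H) = (-5 - H)/2 = -5/2 - H/2)
354*z(4) = 354*(-5/2 - ½*4) = 354*(-5/2 - 2) = 354*(-9/2) = -1593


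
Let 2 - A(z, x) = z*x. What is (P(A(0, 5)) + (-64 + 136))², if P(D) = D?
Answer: 5476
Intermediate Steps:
A(z, x) = 2 - x*z (A(z, x) = 2 - z*x = 2 - x*z)
(P(A(0, 5)) + (-64 + 136))² = ((2 - 1*5*0) + (-64 + 136))² = ((2 + 0) + 72)² = (2 + 72)² = 74² = 5476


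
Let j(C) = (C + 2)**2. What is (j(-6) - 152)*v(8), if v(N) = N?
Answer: -1088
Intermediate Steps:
j(C) = (2 + C)**2
(j(-6) - 152)*v(8) = ((2 - 6)**2 - 152)*8 = ((-4)**2 - 152)*8 = (16 - 152)*8 = -136*8 = -1088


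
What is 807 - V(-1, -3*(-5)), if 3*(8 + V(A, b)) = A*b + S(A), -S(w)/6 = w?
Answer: 818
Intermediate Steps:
S(w) = -6*w
V(A, b) = -8 - 2*A + A*b/3 (V(A, b) = -8 + (A*b - 6*A)/3 = -8 + (-6*A + A*b)/3 = -8 + (-2*A + A*b/3) = -8 - 2*A + A*b/3)
807 - V(-1, -3*(-5)) = 807 - (-8 - 2*(-1) + (⅓)*(-1)*(-3*(-5))) = 807 - (-8 + 2 + (⅓)*(-1)*15) = 807 - (-8 + 2 - 5) = 807 - 1*(-11) = 807 + 11 = 818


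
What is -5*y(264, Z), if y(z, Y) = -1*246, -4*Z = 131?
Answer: 1230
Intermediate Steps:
Z = -131/4 (Z = -¼*131 = -131/4 ≈ -32.750)
y(z, Y) = -246
-5*y(264, Z) = -5*(-246) = 1230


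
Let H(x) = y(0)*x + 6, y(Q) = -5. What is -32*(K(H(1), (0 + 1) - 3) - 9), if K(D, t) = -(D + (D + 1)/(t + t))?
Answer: 304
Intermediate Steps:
H(x) = 6 - 5*x (H(x) = -5*x + 6 = 6 - 5*x)
K(D, t) = -D - (1 + D)/(2*t) (K(D, t) = -(D + (1 + D)/((2*t))) = -(D + (1 + D)*(1/(2*t))) = -(D + (1 + D)/(2*t)) = -D - (1 + D)/(2*t))
-32*(K(H(1), (0 + 1) - 3) - 9) = -32*((-1 - (6 - 5*1) - 2*(6 - 5*1)*((0 + 1) - 3))/(2*((0 + 1) - 3)) - 9) = -32*((-1 - (6 - 5) - 2*(6 - 5)*(1 - 3))/(2*(1 - 3)) - 9) = -32*((½)*(-1 - 1*1 - 2*1*(-2))/(-2) - 9) = -32*((½)*(-½)*(-1 - 1 + 4) - 9) = -32*((½)*(-½)*2 - 9) = -32*(-½ - 9) = -32*(-19/2) = 304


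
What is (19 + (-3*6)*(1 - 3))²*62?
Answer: 187550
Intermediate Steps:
(19 + (-3*6)*(1 - 3))²*62 = (19 - 18*(-2))²*62 = (19 + 36)²*62 = 55²*62 = 3025*62 = 187550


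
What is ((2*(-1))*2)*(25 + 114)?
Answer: -556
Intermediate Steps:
((2*(-1))*2)*(25 + 114) = -2*2*139 = -4*139 = -556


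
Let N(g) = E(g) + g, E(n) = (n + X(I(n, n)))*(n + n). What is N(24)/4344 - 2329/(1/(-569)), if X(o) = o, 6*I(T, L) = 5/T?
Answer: 17270022965/13032 ≈ 1.3252e+6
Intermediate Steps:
I(T, L) = 5/(6*T) (I(T, L) = (5/T)/6 = 5/(6*T))
E(n) = 2*n*(n + 5/(6*n)) (E(n) = (n + 5/(6*n))*(n + n) = (n + 5/(6*n))*(2*n) = 2*n*(n + 5/(6*n)))
N(g) = 5/3 + g + 2*g**2 (N(g) = (5/3 + 2*g**2) + g = 5/3 + g + 2*g**2)
N(24)/4344 - 2329/(1/(-569)) = (5/3 + 24 + 2*24**2)/4344 - 2329/(1/(-569)) = (5/3 + 24 + 2*576)*(1/4344) - 2329/(-1/569) = (5/3 + 24 + 1152)*(1/4344) - 2329*(-569) = (3533/3)*(1/4344) + 1325201 = 3533/13032 + 1325201 = 17270022965/13032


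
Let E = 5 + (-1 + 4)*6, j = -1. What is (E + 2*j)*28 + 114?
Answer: 702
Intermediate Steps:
E = 23 (E = 5 + 3*6 = 5 + 18 = 23)
(E + 2*j)*28 + 114 = (23 + 2*(-1))*28 + 114 = (23 - 2)*28 + 114 = 21*28 + 114 = 588 + 114 = 702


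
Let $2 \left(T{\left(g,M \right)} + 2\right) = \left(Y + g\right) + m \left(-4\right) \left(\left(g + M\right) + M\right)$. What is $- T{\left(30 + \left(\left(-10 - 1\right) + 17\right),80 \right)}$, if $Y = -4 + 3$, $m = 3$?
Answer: $\frac{2321}{2} \approx 1160.5$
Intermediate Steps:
$Y = -1$
$T{\left(g,M \right)} = - \frac{5}{2} - 12 M - \frac{11 g}{2}$ ($T{\left(g,M \right)} = -2 + \frac{\left(-1 + g\right) + 3 \left(-4\right) \left(\left(g + M\right) + M\right)}{2} = -2 + \frac{\left(-1 + g\right) - 12 \left(\left(M + g\right) + M\right)}{2} = -2 + \frac{\left(-1 + g\right) - 12 \left(g + 2 M\right)}{2} = -2 + \frac{\left(-1 + g\right) - \left(12 g + 24 M\right)}{2} = -2 + \frac{-1 - 24 M - 11 g}{2} = -2 - \left(\frac{1}{2} + 12 M + \frac{11 g}{2}\right) = - \frac{5}{2} - 12 M - \frac{11 g}{2}$)
$- T{\left(30 + \left(\left(-10 - 1\right) + 17\right),80 \right)} = - (- \frac{5}{2} - 960 - \frac{11 \left(30 + \left(\left(-10 - 1\right) + 17\right)\right)}{2}) = - (- \frac{5}{2} - 960 - \frac{11 \left(30 + \left(-11 + 17\right)\right)}{2}) = - (- \frac{5}{2} - 960 - \frac{11 \left(30 + 6\right)}{2}) = - (- \frac{5}{2} - 960 - 198) = \left(-1\right) \left(- \frac{2321}{2}\right) = \frac{2321}{2}$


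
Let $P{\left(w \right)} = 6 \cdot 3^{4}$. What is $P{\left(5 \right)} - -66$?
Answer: $552$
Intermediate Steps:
$P{\left(w \right)} = 486$ ($P{\left(w \right)} = 6 \cdot 81 = 486$)
$P{\left(5 \right)} - -66 = 486 - -66 = 486 + 66 = 552$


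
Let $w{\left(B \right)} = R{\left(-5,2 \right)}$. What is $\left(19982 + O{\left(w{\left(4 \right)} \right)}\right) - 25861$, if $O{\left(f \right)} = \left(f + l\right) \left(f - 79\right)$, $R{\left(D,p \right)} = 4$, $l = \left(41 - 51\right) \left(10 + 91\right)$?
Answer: $69571$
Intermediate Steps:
$l = -1010$ ($l = \left(-10\right) 101 = -1010$)
$w{\left(B \right)} = 4$
$O{\left(f \right)} = \left(-1010 + f\right) \left(-79 + f\right)$ ($O{\left(f \right)} = \left(f - 1010\right) \left(f - 79\right) = \left(-1010 + f\right) \left(-79 + f\right)$)
$\left(19982 + O{\left(w{\left(4 \right)} \right)}\right) - 25861 = \left(19982 + \left(79790 + 4^{2} - 4356\right)\right) - 25861 = \left(19982 + \left(79790 + 16 - 4356\right)\right) - 25861 = \left(19982 + 75450\right) - 25861 = 95432 - 25861 = 69571$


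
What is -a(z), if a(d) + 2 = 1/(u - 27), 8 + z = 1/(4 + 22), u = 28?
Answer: 1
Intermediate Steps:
z = -207/26 (z = -8 + 1/(4 + 22) = -8 + 1/26 = -207/26 ≈ -7.9615)
a(d) = -1 (a(d) = -2 + 1/(28 - 27) = -2 + 1/1 = -2 + 1 = -1)
-a(z) = -1*(-1) = 1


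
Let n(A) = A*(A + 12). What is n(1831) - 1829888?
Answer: 1544645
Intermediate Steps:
n(A) = A*(12 + A)
n(1831) - 1829888 = 1831*(12 + 1831) - 1829888 = 1831*1843 - 1829888 = 3374533 - 1829888 = 1544645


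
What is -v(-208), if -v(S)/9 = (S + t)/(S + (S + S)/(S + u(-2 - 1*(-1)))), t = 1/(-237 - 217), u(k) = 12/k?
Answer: 46744335/5146544 ≈ 9.0827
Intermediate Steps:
t = -1/454 (t = 1/(-454) = -1/454 ≈ -0.0022026)
v(S) = -9*(-1/454 + S)/(S + 2*S/(-12 + S)) (v(S) = -9*(S - 1/454)/(S + (S + S)/(S + 12/(-2 - 1*(-1)))) = -9*(-1/454 + S)/(S + (2*S)/(S + 12/(-2 + 1))) = -9*(-1/454 + S)/(S + (2*S)/(S + 12/(-1))) = -9*(-1/454 + S)/(S + (2*S)/(S + 12*(-1))) = -9*(-1/454 + S)/(S + (2*S)/(S - 12)) = -9*(-1/454 + S)/(S + (2*S)/(-12 + S)) = -9*(-1/454 + S)/(S + 2*S/(-12 + S)))
-v(-208) = -9*(-12 - 454*(-208)² + 5449*(-208))/(454*(-208)*(-10 - 208)) = -9*(-1)*(-12 - 454*43264 - 1133392)/(454*208*(-218)) = -9*(-1)*(-1)*(-12 - 19641856 - 1133392)/(454*208*218) = -9*(-1)*(-1)*(-20775260)/(454*208*218) = -1*(-46744335/5146544) = 46744335/5146544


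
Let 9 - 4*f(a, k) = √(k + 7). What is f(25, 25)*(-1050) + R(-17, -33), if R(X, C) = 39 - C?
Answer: -4581/2 + 1050*√2 ≈ -805.58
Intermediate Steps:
f(a, k) = 9/4 - √(7 + k)/4 (f(a, k) = 9/4 - √(k + 7)/4 = 9/4 - √(7 + k)/4)
f(25, 25)*(-1050) + R(-17, -33) = (9/4 - √(7 + 25)/4)*(-1050) + (39 - 1*(-33)) = (9/4 - √2)*(-1050) + (39 + 33) = (9/4 - √2)*(-1050) + 72 = (-4725/2 + 1050*√2) + 72 = -4581/2 + 1050*√2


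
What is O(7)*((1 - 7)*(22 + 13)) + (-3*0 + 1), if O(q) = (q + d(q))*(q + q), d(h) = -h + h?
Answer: -20579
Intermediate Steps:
d(h) = 0
O(q) = 2*q² (O(q) = (q + 0)*(q + q) = q*(2*q) = 2*q²)
O(7)*((1 - 7)*(22 + 13)) + (-3*0 + 1) = (2*7²)*((1 - 7)*(22 + 13)) + (-3*0 + 1) = (2*49)*(-6*35) + (0 + 1) = 98*(-210) + 1 = -20580 + 1 = -20579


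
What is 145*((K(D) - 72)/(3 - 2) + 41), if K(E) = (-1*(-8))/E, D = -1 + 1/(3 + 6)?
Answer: -5800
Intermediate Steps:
D = -8/9 (D = -1 + 1/9 = -1 + ⅑ = -8/9 ≈ -0.88889)
K(E) = 8/E
145*((K(D) - 72)/(3 - 2) + 41) = 145*((8/(-8/9) - 72)/(3 - 2) + 41) = 145*((8*(-9/8) - 72)/1 + 41) = 145*((-9 - 72)*1 + 41) = 145*(-81*1 + 41) = 145*(-81 + 41) = 145*(-40) = -5800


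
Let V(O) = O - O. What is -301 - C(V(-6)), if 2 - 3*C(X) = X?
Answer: -905/3 ≈ -301.67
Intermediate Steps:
V(O) = 0
C(X) = ⅔ - X/3
-301 - C(V(-6)) = -301 - (⅔ - ⅓*0) = -301 - (⅔ + 0) = -301 - 1*⅔ = -301 - ⅔ = -905/3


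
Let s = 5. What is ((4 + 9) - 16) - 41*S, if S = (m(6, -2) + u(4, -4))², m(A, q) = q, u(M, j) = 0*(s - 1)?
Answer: -167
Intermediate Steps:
u(M, j) = 0 (u(M, j) = 0*(5 - 1) = 0*4 = 0)
S = 4 (S = (-2 + 0)² = (-2)² = 4)
((4 + 9) - 16) - 41*S = ((4 + 9) - 16) - 41*4 = (13 - 16) - 164 = -3 - 164 = -167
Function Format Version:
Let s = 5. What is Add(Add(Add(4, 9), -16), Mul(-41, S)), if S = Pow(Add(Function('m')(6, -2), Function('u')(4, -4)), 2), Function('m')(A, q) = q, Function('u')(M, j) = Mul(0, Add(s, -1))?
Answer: -167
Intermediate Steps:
Function('u')(M, j) = 0 (Function('u')(M, j) = Mul(0, Add(5, -1)) = Mul(0, 4) = 0)
S = 4 (S = Pow(Add(-2, 0), 2) = Pow(-2, 2) = 4)
Add(Add(Add(4, 9), -16), Mul(-41, S)) = Add(Add(Add(4, 9), -16), Mul(-41, 4)) = Add(Add(13, -16), -164) = Add(-3, -164) = -167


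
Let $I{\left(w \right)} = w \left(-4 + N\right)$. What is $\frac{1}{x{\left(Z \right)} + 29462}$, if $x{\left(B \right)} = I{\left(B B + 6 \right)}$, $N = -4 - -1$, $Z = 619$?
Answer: $- \frac{1}{2652707} \approx -3.7697 \cdot 10^{-7}$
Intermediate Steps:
$N = -3$ ($N = -4 + 1 = -3$)
$I{\left(w \right)} = - 7 w$ ($I{\left(w \right)} = w \left(-4 - 3\right) = w \left(-7\right) = - 7 w$)
$x{\left(B \right)} = -42 - 7 B^{2}$ ($x{\left(B \right)} = - 7 \left(B B + 6\right) = - 7 \left(B^{2} + 6\right) = - 7 \left(6 + B^{2}\right) = -42 - 7 B^{2}$)
$\frac{1}{x{\left(Z \right)} + 29462} = \frac{1}{\left(-42 - 7 \cdot 619^{2}\right) + 29462} = \frac{1}{\left(-42 - 2682127\right) + 29462} = \frac{1}{-2682169 + 29462} = \frac{1}{-2652707} = - \frac{1}{2652707}$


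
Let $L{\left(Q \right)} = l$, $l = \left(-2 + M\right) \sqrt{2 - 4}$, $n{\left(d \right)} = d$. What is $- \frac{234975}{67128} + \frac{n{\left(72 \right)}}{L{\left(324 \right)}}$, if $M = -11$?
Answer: $- \frac{78325}{22376} + \frac{36 i \sqrt{2}}{13} \approx -3.5004 + 3.9163 i$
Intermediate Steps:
$l = - 13 i \sqrt{2}$ ($l = \left(-2 - 11\right) \sqrt{2 - 4} = - 13 \sqrt{-2} = - 13 i \sqrt{2} \approx - 18.385 i$)
$L{\left(Q \right)} = - 13 i \sqrt{2}$
$- \frac{234975}{67128} + \frac{n{\left(72 \right)}}{L{\left(324 \right)}} = - \frac{234975}{67128} + \frac{72}{\left(-13\right) i \sqrt{2}} = \left(-234975\right) \frac{1}{67128} + 72 \frac{i \sqrt{2}}{26} = - \frac{78325}{22376} + \frac{36 i \sqrt{2}}{13}$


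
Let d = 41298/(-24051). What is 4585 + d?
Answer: 36744179/8017 ≈ 4583.3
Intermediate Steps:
d = -13766/8017 (d = 41298*(-1/24051) = -13766/8017 ≈ -1.7171)
4585 + d = 4585 - 13766/8017 = 36744179/8017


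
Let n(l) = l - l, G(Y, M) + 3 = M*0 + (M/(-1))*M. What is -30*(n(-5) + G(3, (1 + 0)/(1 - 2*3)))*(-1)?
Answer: -456/5 ≈ -91.200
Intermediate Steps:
G(Y, M) = -3 - M**2 (G(Y, M) = -3 + (M*0 + (M/(-1))*M) = -3 + (0 + (M*(-1))*M) = -3 + (0 + (-M)*M) = -3 + (0 - M**2) = -3 - M**2)
n(l) = 0
-30*(n(-5) + G(3, (1 + 0)/(1 - 2*3)))*(-1) = -30*(0 + (-3 - ((1 + 0)/(1 - 2*3))**2))*(-1) = -30*(0 + (-3 - (1/(1 - 6))**2))*(-1) = -30*(0 + (-3 - (1/(-5))**2))*(-1) = -30*(0 + (-3 - (1*(-1/5))**2))*(-1) = -30*(0 + (-3 - (-1/5)**2))*(-1) = -30*(0 + (-3 - 1*1/25))*(-1) = -30*(0 + (-3 - 1/25))*(-1) = -30*(0 - 76/25)*(-1) = -(-456)*(-1)/5 = -30*76/25 = -456/5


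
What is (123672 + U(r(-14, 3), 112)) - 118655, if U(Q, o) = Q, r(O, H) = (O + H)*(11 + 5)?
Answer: 4841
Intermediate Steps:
r(O, H) = 16*H + 16*O (r(O, H) = (H + O)*16 = 16*H + 16*O)
(123672 + U(r(-14, 3), 112)) - 118655 = (123672 + (16*3 + 16*(-14))) - 118655 = (123672 + (48 - 224)) - 118655 = (123672 - 176) - 118655 = 123496 - 118655 = 4841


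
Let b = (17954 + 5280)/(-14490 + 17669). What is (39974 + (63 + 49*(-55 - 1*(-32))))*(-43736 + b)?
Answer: -5409015674100/3179 ≈ -1.7015e+9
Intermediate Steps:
b = 23234/3179 ≈ 7.3086
(39974 + (63 + 49*(-55 - 1*(-32))))*(-43736 + b) = (39974 + (63 + 49*(-55 - 1*(-32))))*(-43736 + 23234/3179) = (39974 + (63 + 49*(-55 + 32)))*(-139013510/3179) = (39974 + (63 + 49*(-23)))*(-139013510/3179) = (39974 + (63 - 1127))*(-139013510/3179) = (39974 - 1064)*(-139013510/3179) = 38910*(-139013510/3179) = -5409015674100/3179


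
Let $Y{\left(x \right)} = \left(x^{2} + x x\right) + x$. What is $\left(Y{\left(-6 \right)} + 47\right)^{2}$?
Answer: $12769$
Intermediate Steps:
$Y{\left(x \right)} = x + 2 x^{2}$ ($Y{\left(x \right)} = \left(x^{2} + x^{2}\right) + x = 2 x^{2} + x = x + 2 x^{2}$)
$\left(Y{\left(-6 \right)} + 47\right)^{2} = \left(- 6 \left(1 + 2 \left(-6\right)\right) + 47\right)^{2} = \left(- 6 \left(1 - 12\right) + 47\right)^{2} = \left(\left(-6\right) \left(-11\right) + 47\right)^{2} = \left(66 + 47\right)^{2} = 113^{2} = 12769$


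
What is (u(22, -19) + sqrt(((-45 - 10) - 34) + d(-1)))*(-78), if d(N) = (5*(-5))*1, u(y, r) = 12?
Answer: -936 - 78*I*sqrt(114) ≈ -936.0 - 832.81*I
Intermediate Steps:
d(N) = -25 (d(N) = -25*1 = -25)
(u(22, -19) + sqrt(((-45 - 10) - 34) + d(-1)))*(-78) = (12 + sqrt(((-45 - 10) - 34) - 25))*(-78) = (12 + sqrt((-55 - 34) - 25))*(-78) = (12 + sqrt(-89 - 25))*(-78) = (12 + sqrt(-114))*(-78) = (12 + I*sqrt(114))*(-78) = -936 - 78*I*sqrt(114)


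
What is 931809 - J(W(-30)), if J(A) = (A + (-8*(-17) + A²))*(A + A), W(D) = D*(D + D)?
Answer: -11670037791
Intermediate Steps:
W(D) = 2*D² (W(D) = D*(2*D) = 2*D²)
J(A) = 2*A*(136 + A + A²) (J(A) = (A + (136 + A²))*(2*A) = (136 + A + A²)*(2*A) = 2*A*(136 + A + A²))
931809 - J(W(-30)) = 931809 - 2*2*(-30)²*(136 + 2*(-30)² + (2*(-30)²)²) = 931809 - 2*2*900*(136 + 2*900 + (2*900)²) = 931809 - 2*1800*(136 + 1800 + 1800²) = 931809 - 2*1800*(136 + 1800 + 3240000) = 931809 - 2*1800*3241936 = 931809 - 1*11670969600 = 931809 - 11670969600 = -11670037791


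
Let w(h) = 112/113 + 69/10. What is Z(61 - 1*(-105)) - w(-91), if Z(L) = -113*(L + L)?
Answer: -42401997/1130 ≈ -37524.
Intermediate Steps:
Z(L) = -226*L
w(h) = 8917/1130 (w(h) = 112*(1/113) + 69*(⅒) = 112/113 + 69/10 = 8917/1130)
Z(61 - 1*(-105)) - w(-91) = -226*(61 - 1*(-105)) - 1*8917/1130 = -226*(61 + 105) - 8917/1130 = -226*166 - 8917/1130 = -37516 - 8917/1130 = -42401997/1130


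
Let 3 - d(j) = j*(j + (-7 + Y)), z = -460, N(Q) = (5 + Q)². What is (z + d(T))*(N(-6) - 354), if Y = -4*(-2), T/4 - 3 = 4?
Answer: 447957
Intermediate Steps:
T = 28 (T = 12 + 4*4 = 12 + 16 = 28)
Y = 8
d(j) = 3 - j*(1 + j) (d(j) = 3 - j*(j + (-7 + 8)) = 3 - j*(j + 1) = 3 - j*(1 + j))
(z + d(T))*(N(-6) - 354) = (-460 + (3 - 1*28 - 1*28²))*((5 - 6)² - 354) = (-460 + (3 - 28 - 1*784))*((-1)² - 354) = (-460 + (3 - 28 - 784))*(1 - 354) = (-460 - 809)*(-353) = -1269*(-353) = 447957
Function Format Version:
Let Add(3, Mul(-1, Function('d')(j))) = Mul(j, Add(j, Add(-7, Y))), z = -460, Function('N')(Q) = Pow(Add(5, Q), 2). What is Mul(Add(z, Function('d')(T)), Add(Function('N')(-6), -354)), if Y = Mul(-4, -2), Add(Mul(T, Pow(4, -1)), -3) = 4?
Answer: 447957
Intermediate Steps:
T = 28 (T = Add(12, Mul(4, 4)) = Add(12, 16) = 28)
Y = 8
Function('d')(j) = Add(3, Mul(-1, j, Add(1, j))) (Function('d')(j) = Add(3, Mul(-1, Mul(j, Add(j, Add(-7, 8))))) = Add(3, Mul(-1, Mul(j, Add(j, 1)))) = Add(3, Mul(-1, Mul(j, Add(1, j)))) = Add(3, Mul(-1, j, Add(1, j))))
Mul(Add(z, Function('d')(T)), Add(Function('N')(-6), -354)) = Mul(Add(-460, Add(3, Mul(-1, 28), Mul(-1, Pow(28, 2)))), Add(Pow(Add(5, -6), 2), -354)) = Mul(Add(-460, Add(3, -28, Mul(-1, 784))), Add(Pow(-1, 2), -354)) = Mul(Add(-460, Add(3, -28, -784)), Add(1, -354)) = Mul(Add(-460, -809), -353) = Mul(-1269, -353) = 447957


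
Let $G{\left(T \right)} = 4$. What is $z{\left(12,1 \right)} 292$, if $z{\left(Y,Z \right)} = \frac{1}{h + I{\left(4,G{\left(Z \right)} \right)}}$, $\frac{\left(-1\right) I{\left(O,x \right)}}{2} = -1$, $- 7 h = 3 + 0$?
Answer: $\frac{2044}{11} \approx 185.82$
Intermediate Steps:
$h = - \frac{3}{7}$ ($h = - \frac{3 + 0}{7} = \left(- \frac{1}{7}\right) 3 = - \frac{3}{7} \approx -0.42857$)
$I{\left(O,x \right)} = 2$ ($I{\left(O,x \right)} = \left(-2\right) \left(-1\right) = 2$)
$z{\left(Y,Z \right)} = \frac{7}{11}$ ($z{\left(Y,Z \right)} = \frac{1}{- \frac{3}{7} + 2} = \frac{1}{\frac{11}{7}} = \frac{7}{11}$)
$z{\left(12,1 \right)} 292 = \frac{7}{11} \cdot 292 = \frac{2044}{11}$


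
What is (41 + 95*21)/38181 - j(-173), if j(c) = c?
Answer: 6607349/38181 ≈ 173.05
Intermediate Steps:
(41 + 95*21)/38181 - j(-173) = (41 + 95*21)/38181 - 1*(-173) = (41 + 1995)*(1/38181) + 173 = 2036*(1/38181) + 173 = 2036/38181 + 173 = 6607349/38181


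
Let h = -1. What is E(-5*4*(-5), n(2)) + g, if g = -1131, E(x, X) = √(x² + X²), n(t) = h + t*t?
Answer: -1131 + √10009 ≈ -1031.0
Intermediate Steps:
n(t) = -1 + t² (n(t) = -1 + t*t = -1 + t²)
E(x, X) = √(X² + x²)
E(-5*4*(-5), n(2)) + g = √((-1 + 2²)² + (-5*4*(-5))²) - 1131 = √((-1 + 4)² + (-20*(-5))²) - 1131 = √(3² + 100²) - 1131 = √(9 + 10000) - 1131 = √10009 - 1131 = -1131 + √10009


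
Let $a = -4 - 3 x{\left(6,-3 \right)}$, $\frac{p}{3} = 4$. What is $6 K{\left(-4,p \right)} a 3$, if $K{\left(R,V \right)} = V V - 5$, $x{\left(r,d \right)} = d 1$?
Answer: $12510$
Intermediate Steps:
$p = 12$ ($p = 3 \cdot 4 = 12$)
$x{\left(r,d \right)} = d$
$a = 5$ ($a = -4 - -9 = -4 + 9 = 5$)
$K{\left(R,V \right)} = -5 + V^{2}$ ($K{\left(R,V \right)} = V^{2} - 5 = -5 + V^{2}$)
$6 K{\left(-4,p \right)} a 3 = 6 \left(-5 + 12^{2}\right) 5 \cdot 3 = 6 \left(-5 + 144\right) 5 \cdot 3 = 6 \cdot 139 \cdot 5 \cdot 3 = 834 \cdot 5 \cdot 3 = 4170 \cdot 3 = 12510$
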